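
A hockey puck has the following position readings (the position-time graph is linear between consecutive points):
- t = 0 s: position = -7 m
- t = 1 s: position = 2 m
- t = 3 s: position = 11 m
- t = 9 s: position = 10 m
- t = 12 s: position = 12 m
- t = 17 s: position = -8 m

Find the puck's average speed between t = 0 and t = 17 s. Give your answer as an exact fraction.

Average speed = (total path length)/(elapsed time); on a piecewise-linear x-t graph the path length is Σ|Δx|.
0–1 s: |Δx| = |2 − -7| = 9 m
1–3 s: |Δx| = |11 − 2| = 9 m
3–9 s: |Δx| = |10 − 11| = 1 m
9–12 s: |Δx| = |12 − 10| = 2 m
12–17 s: |Δx| = |-8 − 12| = 20 m
Total path = 41 m; average speed = 41/17 = 41/17 m/s.

41/17 m/s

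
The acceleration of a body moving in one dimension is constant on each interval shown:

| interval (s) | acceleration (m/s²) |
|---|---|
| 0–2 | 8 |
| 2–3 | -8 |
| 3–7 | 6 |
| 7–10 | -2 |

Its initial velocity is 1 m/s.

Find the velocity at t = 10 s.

27 m/s

Δv equals the area under the a-t graph; then v = v₀ + Δv.
0–2 s: 8 × 2 = 16 m/s
2–3 s: -8 × 1 = -8 m/s
3–7 s: 6 × 4 = 24 m/s
7–10 s: -2 × 3 = -6 m/s
Δv = 26 m/s, so v(10) = 1 + (26) = 27 m/s.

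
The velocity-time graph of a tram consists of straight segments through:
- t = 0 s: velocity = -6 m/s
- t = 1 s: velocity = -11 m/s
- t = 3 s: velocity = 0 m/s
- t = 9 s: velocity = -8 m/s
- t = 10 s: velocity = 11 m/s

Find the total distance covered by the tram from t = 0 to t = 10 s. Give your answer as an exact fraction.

919/19 m

Total distance travelled is ∫|v| dt — sum the magnitudes of each area piece.
0–1 s: |½(-6 + -11)(1)| = 8.5 m
1–3 s: |½(-11 + 0)(2)| = 11 m
3–9 s: |½(0 + -8)(6)| = 24 m
9–10 s: v = 0 at t = 179/19 s; triangle areas 32/19 + 121/38 = 185/38 m
Total distance = 919/19 m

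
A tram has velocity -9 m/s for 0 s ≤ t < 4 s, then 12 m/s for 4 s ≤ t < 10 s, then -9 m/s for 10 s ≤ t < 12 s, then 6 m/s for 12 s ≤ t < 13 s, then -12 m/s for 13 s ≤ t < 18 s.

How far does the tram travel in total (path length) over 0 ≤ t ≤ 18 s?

Distance (not displacement) is the total path length: add the absolute areas under v-t.
0–4 s: |-9| × 4 = 36 m
4–10 s: |12| × 6 = 72 m
10–12 s: |-9| × 2 = 18 m
12–13 s: |6| × 1 = 6 m
13–18 s: |-12| × 5 = 60 m
Total distance = 192 m

192 m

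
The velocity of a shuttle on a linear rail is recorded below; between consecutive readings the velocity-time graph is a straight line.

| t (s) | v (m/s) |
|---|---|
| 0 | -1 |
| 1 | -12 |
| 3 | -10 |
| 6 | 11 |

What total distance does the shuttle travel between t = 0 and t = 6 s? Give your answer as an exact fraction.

310/7 m

Total distance travelled is ∫|v| dt — sum the magnitudes of each area piece.
0–1 s: |½(-1 + -12)(1)| = 6.5 m
1–3 s: |½(-12 + -10)(2)| = 22 m
3–6 s: v = 0 at t = 31/7 s; triangle areas 50/7 + 121/14 = 221/14 m
Total distance = 310/7 m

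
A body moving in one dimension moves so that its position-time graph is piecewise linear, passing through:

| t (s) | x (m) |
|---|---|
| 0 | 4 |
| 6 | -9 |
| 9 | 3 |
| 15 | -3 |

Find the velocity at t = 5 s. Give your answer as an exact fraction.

-13/6 m/s

Velocity is the slope of the x-t graph on 0–6 s: (-9 − 4)/(6 − 0) = -13/6 m/s.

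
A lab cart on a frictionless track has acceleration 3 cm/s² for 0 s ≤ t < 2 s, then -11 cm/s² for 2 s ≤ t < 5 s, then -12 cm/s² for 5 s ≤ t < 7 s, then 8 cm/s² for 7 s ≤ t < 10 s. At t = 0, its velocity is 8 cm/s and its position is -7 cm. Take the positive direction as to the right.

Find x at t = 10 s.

-147.5 cm

On each constant-a segment, Δv = aΔt and Δx = v₀Δt + ½aΔt²; chain segment to segment.
0–2 s: v starts 8 cm/s; Δx = 8·2 + ½·3·2² = 22 cm; v ends 14 cm/s.
2–5 s: v starts 14 cm/s; Δx = 14·3 + ½·-11·3² = -7.5 cm; v ends -19 cm/s.
5–7 s: v starts -19 cm/s; Δx = -19·2 + ½·-12·2² = -62 cm; v ends -43 cm/s.
7–10 s: v starts -43 cm/s; Δx = -43·3 + ½·8·3² = -93 cm; v ends -19 cm/s.
x(10) = -7 + Σ Δx = -147.5 cm.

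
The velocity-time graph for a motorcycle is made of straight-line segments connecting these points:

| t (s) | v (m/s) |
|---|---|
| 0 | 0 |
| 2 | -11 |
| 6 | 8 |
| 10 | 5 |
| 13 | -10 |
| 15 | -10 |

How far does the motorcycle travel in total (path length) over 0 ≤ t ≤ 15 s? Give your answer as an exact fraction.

3381/38 m

Total distance travelled is ∫|v| dt — sum the magnitudes of each area piece.
0–2 s: |½(0 + -11)(2)| = 11 m
2–6 s: v = 0 at t = 82/19 s; triangle areas 242/19 + 128/19 = 370/19 m
6–10 s: |½(8 + 5)(4)| = 26 m
10–13 s: v = 0 at t = 11 s; triangle areas 2.5 + 10 = 12.5 m
13–15 s: |-10| × 2 = 20 m
Total distance = 3381/38 m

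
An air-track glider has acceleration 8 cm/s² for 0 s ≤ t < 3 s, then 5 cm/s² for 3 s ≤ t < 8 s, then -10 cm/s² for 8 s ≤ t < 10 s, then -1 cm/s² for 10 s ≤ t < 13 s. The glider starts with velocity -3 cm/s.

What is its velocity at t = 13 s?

Δv equals the area under the a-t graph; then v = v₀ + Δv.
0–3 s: 8 × 3 = 24 cm/s
3–8 s: 5 × 5 = 25 cm/s
8–10 s: -10 × 2 = -20 cm/s
10–13 s: -1 × 3 = -3 cm/s
Δv = 26 cm/s, so v(13) = -3 + (26) = 23 cm/s.

23 cm/s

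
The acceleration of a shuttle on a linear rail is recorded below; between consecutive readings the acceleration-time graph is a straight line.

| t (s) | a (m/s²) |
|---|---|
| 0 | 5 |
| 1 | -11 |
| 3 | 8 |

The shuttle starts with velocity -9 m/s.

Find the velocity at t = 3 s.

-15 m/s

Δv equals the area under the a-t graph; then v = v₀ + Δv.
0–1 s: ½(5 + -11)(1) = -3 m/s
1–3 s: ½(-11 + 8)(2) = -3 m/s
Δv = -6 m/s, so v(3) = -9 + (-6) = -15 m/s.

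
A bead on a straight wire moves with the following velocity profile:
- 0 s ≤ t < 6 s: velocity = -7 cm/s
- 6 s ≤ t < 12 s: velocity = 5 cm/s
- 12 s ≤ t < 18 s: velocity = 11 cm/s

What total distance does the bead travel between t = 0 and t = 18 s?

Distance (not displacement) is the total path length: add the absolute areas under v-t.
0–6 s: |-7| × 6 = 42 cm
6–12 s: |5| × 6 = 30 cm
12–18 s: |11| × 6 = 66 cm
Total distance = 138 cm

138 cm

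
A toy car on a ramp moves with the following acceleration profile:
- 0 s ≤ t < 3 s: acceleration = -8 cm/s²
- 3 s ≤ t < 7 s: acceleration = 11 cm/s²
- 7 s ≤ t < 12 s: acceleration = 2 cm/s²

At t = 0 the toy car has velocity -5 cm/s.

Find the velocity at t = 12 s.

Δv equals the area under the a-t graph; then v = v₀ + Δv.
0–3 s: -8 × 3 = -24 cm/s
3–7 s: 11 × 4 = 44 cm/s
7–12 s: 2 × 5 = 10 cm/s
Δv = 30 cm/s, so v(12) = -5 + (30) = 25 cm/s.

25 cm/s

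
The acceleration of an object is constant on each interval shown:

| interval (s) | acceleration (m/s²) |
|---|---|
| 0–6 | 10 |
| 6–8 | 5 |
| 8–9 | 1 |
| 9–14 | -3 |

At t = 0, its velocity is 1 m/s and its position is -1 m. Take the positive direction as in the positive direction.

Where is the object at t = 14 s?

711 m

On each constant-a segment, Δv = aΔt and Δx = v₀Δt + ½aΔt²; chain segment to segment.
0–6 s: v starts 1 m/s; Δx = 1·6 + ½·10·6² = 186 m; v ends 61 m/s.
6–8 s: v starts 61 m/s; Δx = 61·2 + ½·5·2² = 132 m; v ends 71 m/s.
8–9 s: v starts 71 m/s; Δx = 71·1 + ½·1·1² = 71.5 m; v ends 72 m/s.
9–14 s: v starts 72 m/s; Δx = 72·5 + ½·-3·5² = 322.5 m; v ends 57 m/s.
x(14) = -1 + Σ Δx = 711 m.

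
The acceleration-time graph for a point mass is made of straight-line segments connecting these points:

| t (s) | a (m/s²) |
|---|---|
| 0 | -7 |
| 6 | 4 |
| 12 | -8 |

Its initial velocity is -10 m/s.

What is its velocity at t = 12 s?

-31 m/s

Δv equals the area under the a-t graph; then v = v₀ + Δv.
0–6 s: ½(-7 + 4)(6) = -9 m/s
6–12 s: ½(4 + -8)(6) = -12 m/s
Δv = -21 m/s, so v(12) = -10 + (-21) = -31 m/s.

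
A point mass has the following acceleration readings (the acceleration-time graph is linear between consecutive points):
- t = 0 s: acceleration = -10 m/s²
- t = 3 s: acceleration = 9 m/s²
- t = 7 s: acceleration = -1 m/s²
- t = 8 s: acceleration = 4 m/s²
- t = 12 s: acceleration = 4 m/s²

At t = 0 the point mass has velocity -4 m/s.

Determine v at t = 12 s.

Δv equals the area under the a-t graph; then v = v₀ + Δv.
0–3 s: ½(-10 + 9)(3) = -1.5 m/s
3–7 s: ½(9 + -1)(4) = 16 m/s
7–8 s: ½(-1 + 4)(1) = 1.5 m/s
8–12 s: 4 × 4 = 16 m/s
Δv = 32 m/s, so v(12) = -4 + (32) = 28 m/s.

28 m/s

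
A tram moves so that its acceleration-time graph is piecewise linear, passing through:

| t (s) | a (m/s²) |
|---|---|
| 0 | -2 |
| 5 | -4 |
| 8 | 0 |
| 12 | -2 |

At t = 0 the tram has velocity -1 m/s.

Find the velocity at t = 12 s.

Δv equals the area under the a-t graph; then v = v₀ + Δv.
0–5 s: ½(-2 + -4)(5) = -15 m/s
5–8 s: ½(-4 + 0)(3) = -6 m/s
8–12 s: ½(0 + -2)(4) = -4 m/s
Δv = -25 m/s, so v(12) = -1 + (-25) = -26 m/s.

-26 m/s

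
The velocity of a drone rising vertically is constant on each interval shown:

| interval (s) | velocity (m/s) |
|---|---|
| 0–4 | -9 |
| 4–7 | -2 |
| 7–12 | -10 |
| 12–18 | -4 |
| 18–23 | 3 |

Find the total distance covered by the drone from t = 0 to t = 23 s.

Distance (not displacement) is the total path length: add the absolute areas under v-t.
0–4 s: |-9| × 4 = 36 m
4–7 s: |-2| × 3 = 6 m
7–12 s: |-10| × 5 = 50 m
12–18 s: |-4| × 6 = 24 m
18–23 s: |3| × 5 = 15 m
Total distance = 131 m

131 m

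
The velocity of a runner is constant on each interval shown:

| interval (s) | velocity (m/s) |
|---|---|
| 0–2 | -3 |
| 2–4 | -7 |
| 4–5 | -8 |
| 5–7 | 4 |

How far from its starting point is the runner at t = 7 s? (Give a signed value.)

-20 m

Net displacement equals the area under the velocity-time graph (areas below the axis count negative).
0–2 s: -3 × 2 = -6 m
2–4 s: -7 × 2 = -14 m
4–5 s: -8 × 1 = -8 m
5–7 s: 4 × 2 = 8 m
Net displacement = -20 m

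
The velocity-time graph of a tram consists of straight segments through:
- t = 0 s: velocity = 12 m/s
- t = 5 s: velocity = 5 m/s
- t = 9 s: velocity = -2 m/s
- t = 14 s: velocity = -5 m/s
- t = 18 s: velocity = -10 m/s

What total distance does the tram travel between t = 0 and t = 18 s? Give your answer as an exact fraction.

688/7 m

Distance (not displacement) is the total path length: add the absolute areas under v-t.
0–5 s: |½(12 + 5)(5)| = 42.5 m
5–9 s: v = 0 at t = 55/7 s; triangle areas 50/7 + 8/7 = 58/7 m
9–14 s: |½(-2 + -5)(5)| = 17.5 m
14–18 s: |½(-5 + -10)(4)| = 30 m
Total distance = 688/7 m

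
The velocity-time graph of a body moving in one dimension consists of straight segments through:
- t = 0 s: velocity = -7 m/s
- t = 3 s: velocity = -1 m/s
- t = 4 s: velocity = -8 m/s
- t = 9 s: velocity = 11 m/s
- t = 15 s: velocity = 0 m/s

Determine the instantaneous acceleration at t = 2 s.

2 m/s²

Acceleration is the slope of the v-t graph on 0–3 s: (-1 − -7)/(3 − 0) = 2 m/s².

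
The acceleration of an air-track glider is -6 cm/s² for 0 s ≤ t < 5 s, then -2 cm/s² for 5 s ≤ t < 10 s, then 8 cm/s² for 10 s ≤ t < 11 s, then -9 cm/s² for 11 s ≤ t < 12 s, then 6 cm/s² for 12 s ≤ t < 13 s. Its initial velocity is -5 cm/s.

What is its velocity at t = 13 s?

Δv equals the area under the a-t graph; then v = v₀ + Δv.
0–5 s: -6 × 5 = -30 cm/s
5–10 s: -2 × 5 = -10 cm/s
10–11 s: 8 × 1 = 8 cm/s
11–12 s: -9 × 1 = -9 cm/s
12–13 s: 6 × 1 = 6 cm/s
Δv = -35 cm/s, so v(13) = -5 + (-35) = -40 cm/s.

-40 cm/s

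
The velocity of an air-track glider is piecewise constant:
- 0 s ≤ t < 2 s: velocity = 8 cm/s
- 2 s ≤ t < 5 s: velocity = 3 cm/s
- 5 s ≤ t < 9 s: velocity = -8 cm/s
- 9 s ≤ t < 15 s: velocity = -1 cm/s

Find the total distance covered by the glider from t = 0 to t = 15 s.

63 cm

Total distance travelled is ∫|v| dt — sum the magnitudes of each area piece.
0–2 s: |8| × 2 = 16 cm
2–5 s: |3| × 3 = 9 cm
5–9 s: |-8| × 4 = 32 cm
9–15 s: |-1| × 6 = 6 cm
Total distance = 63 cm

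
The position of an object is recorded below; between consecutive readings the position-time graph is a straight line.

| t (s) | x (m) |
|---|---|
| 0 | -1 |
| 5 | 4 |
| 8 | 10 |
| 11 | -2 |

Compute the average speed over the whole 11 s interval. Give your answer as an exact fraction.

Average speed = (total path length)/(elapsed time); on a piecewise-linear x-t graph the path length is Σ|Δx|.
0–5 s: |Δx| = |4 − -1| = 5 m
5–8 s: |Δx| = |10 − 4| = 6 m
8–11 s: |Δx| = |-2 − 10| = 12 m
Total path = 23 m; average speed = 23/11 = 23/11 m/s.

23/11 m/s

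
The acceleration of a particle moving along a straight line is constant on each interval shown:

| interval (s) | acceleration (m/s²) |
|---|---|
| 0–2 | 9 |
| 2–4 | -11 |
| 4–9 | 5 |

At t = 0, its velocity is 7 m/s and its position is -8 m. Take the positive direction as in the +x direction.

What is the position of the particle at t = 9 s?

129.5 m

On each constant-a segment, Δv = aΔt and Δx = v₀Δt + ½aΔt²; chain segment to segment.
0–2 s: v starts 7 m/s; Δx = 7·2 + ½·9·2² = 32 m; v ends 25 m/s.
2–4 s: v starts 25 m/s; Δx = 25·2 + ½·-11·2² = 28 m; v ends 3 m/s.
4–9 s: v starts 3 m/s; Δx = 3·5 + ½·5·5² = 77.5 m; v ends 28 m/s.
x(9) = -8 + Σ Δx = 129.5 m.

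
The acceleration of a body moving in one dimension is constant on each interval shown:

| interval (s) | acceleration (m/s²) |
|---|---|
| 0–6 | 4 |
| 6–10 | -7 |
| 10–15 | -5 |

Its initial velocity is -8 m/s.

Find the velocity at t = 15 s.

Δv equals the area under the a-t graph; then v = v₀ + Δv.
0–6 s: 4 × 6 = 24 m/s
6–10 s: -7 × 4 = -28 m/s
10–15 s: -5 × 5 = -25 m/s
Δv = -29 m/s, so v(15) = -8 + (-29) = -37 m/s.

-37 m/s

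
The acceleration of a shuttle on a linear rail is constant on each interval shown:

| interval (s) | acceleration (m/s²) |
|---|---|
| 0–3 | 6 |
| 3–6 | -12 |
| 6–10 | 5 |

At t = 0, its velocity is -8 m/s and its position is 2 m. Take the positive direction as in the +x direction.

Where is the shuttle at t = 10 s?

On each constant-a segment, Δv = aΔt and Δx = v₀Δt + ½aΔt²; chain segment to segment.
0–3 s: v starts -8 m/s; Δx = -8·3 + ½·6·3² = 3 m; v ends 10 m/s.
3–6 s: v starts 10 m/s; Δx = 10·3 + ½·-12·3² = -24 m; v ends -26 m/s.
6–10 s: v starts -26 m/s; Δx = -26·4 + ½·5·4² = -64 m; v ends -6 m/s.
x(10) = 2 + Σ Δx = -83 m.

-83 m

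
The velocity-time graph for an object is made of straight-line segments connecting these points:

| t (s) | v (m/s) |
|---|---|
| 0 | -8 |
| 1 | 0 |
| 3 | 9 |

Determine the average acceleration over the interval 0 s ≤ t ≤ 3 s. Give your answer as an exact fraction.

17/3 m/s²

Average acceleration = Δv/Δt = (9 − -8)/(3 − 0) = 17/3 m/s².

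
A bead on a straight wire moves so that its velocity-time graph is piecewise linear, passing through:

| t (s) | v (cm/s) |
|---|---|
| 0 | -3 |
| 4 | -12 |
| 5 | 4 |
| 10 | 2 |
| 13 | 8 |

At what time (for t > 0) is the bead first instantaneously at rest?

t = 4.75 s

v changes sign on 4–5 s (from -12 to 4); the graph is linear there, so v = 0 at t = 4 + (12)·(5 − 4)/(4 − -12) = 4.75 s.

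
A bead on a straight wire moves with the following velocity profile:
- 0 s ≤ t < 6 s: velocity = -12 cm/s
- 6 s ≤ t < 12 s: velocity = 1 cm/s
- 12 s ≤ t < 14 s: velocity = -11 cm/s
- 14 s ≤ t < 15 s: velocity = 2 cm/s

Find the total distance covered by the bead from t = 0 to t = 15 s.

102 cm

Total distance travelled is ∫|v| dt — sum the magnitudes of each area piece.
0–6 s: |-12| × 6 = 72 cm
6–12 s: |1| × 6 = 6 cm
12–14 s: |-11| × 2 = 22 cm
14–15 s: |2| × 1 = 2 cm
Total distance = 102 cm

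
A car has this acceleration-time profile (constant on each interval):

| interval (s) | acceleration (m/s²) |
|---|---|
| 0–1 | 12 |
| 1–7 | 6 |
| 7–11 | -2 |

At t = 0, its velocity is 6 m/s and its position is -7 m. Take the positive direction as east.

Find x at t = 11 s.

On each constant-a segment, Δv = aΔt and Δx = v₀Δt + ½aΔt²; chain segment to segment.
0–1 s: v starts 6 m/s; Δx = 6·1 + ½·12·1² = 12 m; v ends 18 m/s.
1–7 s: v starts 18 m/s; Δx = 18·6 + ½·6·6² = 216 m; v ends 54 m/s.
7–11 s: v starts 54 m/s; Δx = 54·4 + ½·-2·4² = 200 m; v ends 46 m/s.
x(11) = -7 + Σ Δx = 421 m.

421 m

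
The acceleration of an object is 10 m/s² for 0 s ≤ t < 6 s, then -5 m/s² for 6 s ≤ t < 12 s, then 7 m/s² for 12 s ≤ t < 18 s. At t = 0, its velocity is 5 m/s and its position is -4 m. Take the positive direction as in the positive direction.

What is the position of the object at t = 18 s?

842 m

On each constant-a segment, Δv = aΔt and Δx = v₀Δt + ½aΔt²; chain segment to segment.
0–6 s: v starts 5 m/s; Δx = 5·6 + ½·10·6² = 210 m; v ends 65 m/s.
6–12 s: v starts 65 m/s; Δx = 65·6 + ½·-5·6² = 300 m; v ends 35 m/s.
12–18 s: v starts 35 m/s; Δx = 35·6 + ½·7·6² = 336 m; v ends 77 m/s.
x(18) = -4 + Σ Δx = 842 m.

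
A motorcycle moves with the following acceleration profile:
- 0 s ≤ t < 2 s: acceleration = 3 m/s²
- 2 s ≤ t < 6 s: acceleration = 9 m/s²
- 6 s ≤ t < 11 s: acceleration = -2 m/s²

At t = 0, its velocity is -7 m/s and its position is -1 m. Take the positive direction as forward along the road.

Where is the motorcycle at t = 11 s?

209 m

On each constant-a segment, Δv = aΔt and Δx = v₀Δt + ½aΔt²; chain segment to segment.
0–2 s: v starts -7 m/s; Δx = -7·2 + ½·3·2² = -8 m; v ends -1 m/s.
2–6 s: v starts -1 m/s; Δx = -1·4 + ½·9·4² = 68 m; v ends 35 m/s.
6–11 s: v starts 35 m/s; Δx = 35·5 + ½·-2·5² = 150 m; v ends 25 m/s.
x(11) = -1 + Σ Δx = 209 m.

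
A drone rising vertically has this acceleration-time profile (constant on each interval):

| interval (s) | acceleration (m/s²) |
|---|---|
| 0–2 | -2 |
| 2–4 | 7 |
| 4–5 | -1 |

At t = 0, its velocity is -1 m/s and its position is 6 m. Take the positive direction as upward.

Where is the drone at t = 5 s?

12.5 m

On each constant-a segment, Δv = aΔt and Δx = v₀Δt + ½aΔt²; chain segment to segment.
0–2 s: v starts -1 m/s; Δx = -1·2 + ½·-2·2² = -6 m; v ends -5 m/s.
2–4 s: v starts -5 m/s; Δx = -5·2 + ½·7·2² = 4 m; v ends 9 m/s.
4–5 s: v starts 9 m/s; Δx = 9·1 + ½·-1·1² = 8.5 m; v ends 8 m/s.
x(5) = 6 + Σ Δx = 12.5 m.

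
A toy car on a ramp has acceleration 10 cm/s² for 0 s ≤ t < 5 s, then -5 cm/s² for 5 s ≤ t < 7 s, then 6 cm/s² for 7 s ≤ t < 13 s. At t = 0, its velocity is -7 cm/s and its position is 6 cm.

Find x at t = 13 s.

478 cm

On each constant-a segment, Δv = aΔt and Δx = v₀Δt + ½aΔt²; chain segment to segment.
0–5 s: v starts -7 cm/s; Δx = -7·5 + ½·10·5² = 90 cm; v ends 43 cm/s.
5–7 s: v starts 43 cm/s; Δx = 43·2 + ½·-5·2² = 76 cm; v ends 33 cm/s.
7–13 s: v starts 33 cm/s; Δx = 33·6 + ½·6·6² = 306 cm; v ends 69 cm/s.
x(13) = 6 + Σ Δx = 478 cm.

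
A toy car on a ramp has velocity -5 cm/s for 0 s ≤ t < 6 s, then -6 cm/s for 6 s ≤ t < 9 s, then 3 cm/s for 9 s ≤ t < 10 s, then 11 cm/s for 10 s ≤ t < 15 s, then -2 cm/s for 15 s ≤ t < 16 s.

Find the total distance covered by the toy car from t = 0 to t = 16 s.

108 cm

Total distance travelled is ∫|v| dt — sum the magnitudes of each area piece.
0–6 s: |-5| × 6 = 30 cm
6–9 s: |-6| × 3 = 18 cm
9–10 s: |3| × 1 = 3 cm
10–15 s: |11| × 5 = 55 cm
15–16 s: |-2| × 1 = 2 cm
Total distance = 108 cm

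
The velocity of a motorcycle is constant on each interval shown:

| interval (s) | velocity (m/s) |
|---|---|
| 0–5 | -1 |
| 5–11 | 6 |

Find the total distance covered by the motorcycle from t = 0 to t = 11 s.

41 m

Distance (not displacement) is the total path length: add the absolute areas under v-t.
0–5 s: |-1| × 5 = 5 m
5–11 s: |6| × 6 = 36 m
Total distance = 41 m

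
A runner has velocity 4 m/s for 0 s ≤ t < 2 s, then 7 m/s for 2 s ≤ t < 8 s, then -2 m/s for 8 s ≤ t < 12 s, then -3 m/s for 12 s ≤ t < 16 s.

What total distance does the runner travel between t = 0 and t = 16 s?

70 m

Total distance travelled is ∫|v| dt — sum the magnitudes of each area piece.
0–2 s: |4| × 2 = 8 m
2–8 s: |7| × 6 = 42 m
8–12 s: |-2| × 4 = 8 m
12–16 s: |-3| × 4 = 12 m
Total distance = 70 m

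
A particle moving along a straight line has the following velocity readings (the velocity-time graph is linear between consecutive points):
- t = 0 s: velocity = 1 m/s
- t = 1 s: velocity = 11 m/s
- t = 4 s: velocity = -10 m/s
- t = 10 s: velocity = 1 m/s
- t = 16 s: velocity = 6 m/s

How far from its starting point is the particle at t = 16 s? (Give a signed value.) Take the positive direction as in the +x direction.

Net displacement equals the area under the velocity-time graph (areas below the axis count negative).
0–1 s: ½(1 + 11)(1) = 6 m
1–4 s: ½(11 + -10)(3) = 1.5 m
4–10 s: ½(-10 + 1)(6) = -27 m
10–16 s: ½(1 + 6)(6) = 21 m
Net displacement = 1.5 m

1.5 m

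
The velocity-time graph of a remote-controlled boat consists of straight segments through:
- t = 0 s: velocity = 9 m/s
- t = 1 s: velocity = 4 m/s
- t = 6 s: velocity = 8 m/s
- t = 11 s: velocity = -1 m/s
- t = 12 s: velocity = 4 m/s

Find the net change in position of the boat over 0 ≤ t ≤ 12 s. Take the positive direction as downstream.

55.5 m

Net displacement equals the area under the velocity-time graph (areas below the axis count negative).
0–1 s: ½(9 + 4)(1) = 6.5 m
1–6 s: ½(4 + 8)(5) = 30 m
6–11 s: ½(8 + -1)(5) = 17.5 m
11–12 s: ½(-1 + 4)(1) = 1.5 m
Net displacement = 55.5 m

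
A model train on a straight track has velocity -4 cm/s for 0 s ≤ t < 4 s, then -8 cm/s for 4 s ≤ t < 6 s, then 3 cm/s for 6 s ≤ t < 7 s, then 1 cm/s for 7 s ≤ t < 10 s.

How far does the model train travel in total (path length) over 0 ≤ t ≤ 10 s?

38 cm

Total distance travelled is ∫|v| dt — sum the magnitudes of each area piece.
0–4 s: |-4| × 4 = 16 cm
4–6 s: |-8| × 2 = 16 cm
6–7 s: |3| × 1 = 3 cm
7–10 s: |1| × 3 = 3 cm
Total distance = 38 cm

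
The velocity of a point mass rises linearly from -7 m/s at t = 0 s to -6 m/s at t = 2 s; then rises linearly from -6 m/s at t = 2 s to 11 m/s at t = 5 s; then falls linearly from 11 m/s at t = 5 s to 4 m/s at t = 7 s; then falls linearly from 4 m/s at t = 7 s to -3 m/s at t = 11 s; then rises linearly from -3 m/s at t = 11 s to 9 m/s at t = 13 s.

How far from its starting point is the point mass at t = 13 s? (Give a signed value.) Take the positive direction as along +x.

17.5 m

Net displacement equals the area under the velocity-time graph (areas below the axis count negative).
0–2 s: ½(-7 + -6)(2) = -13 m
2–5 s: ½(-6 + 11)(3) = 7.5 m
5–7 s: ½(11 + 4)(2) = 15 m
7–11 s: ½(4 + -3)(4) = 2 m
11–13 s: ½(-3 + 9)(2) = 6 m
Net displacement = 17.5 m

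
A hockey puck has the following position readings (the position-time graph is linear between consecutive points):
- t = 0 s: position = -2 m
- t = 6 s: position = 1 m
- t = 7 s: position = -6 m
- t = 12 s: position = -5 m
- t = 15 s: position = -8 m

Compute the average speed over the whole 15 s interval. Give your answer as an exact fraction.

Average speed = (total path length)/(elapsed time); on a piecewise-linear x-t graph the path length is Σ|Δx|.
0–6 s: |Δx| = |1 − -2| = 3 m
6–7 s: |Δx| = |-6 − 1| = 7 m
7–12 s: |Δx| = |-5 − -6| = 1 m
12–15 s: |Δx| = |-8 − -5| = 3 m
Total path = 14 m; average speed = 14/15 = 14/15 m/s.

14/15 m/s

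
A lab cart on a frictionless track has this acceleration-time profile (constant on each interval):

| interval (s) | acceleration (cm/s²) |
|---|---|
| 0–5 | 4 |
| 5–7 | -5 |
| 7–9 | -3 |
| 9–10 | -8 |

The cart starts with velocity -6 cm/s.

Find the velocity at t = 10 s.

Δv equals the area under the a-t graph; then v = v₀ + Δv.
0–5 s: 4 × 5 = 20 cm/s
5–7 s: -5 × 2 = -10 cm/s
7–9 s: -3 × 2 = -6 cm/s
9–10 s: -8 × 1 = -8 cm/s
Δv = -4 cm/s, so v(10) = -6 + (-4) = -10 cm/s.

-10 cm/s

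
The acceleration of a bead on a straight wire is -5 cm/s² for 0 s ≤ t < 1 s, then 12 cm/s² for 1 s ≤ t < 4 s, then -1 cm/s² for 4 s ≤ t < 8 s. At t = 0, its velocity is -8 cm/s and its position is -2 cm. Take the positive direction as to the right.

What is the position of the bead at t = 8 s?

86.5 cm

On each constant-a segment, Δv = aΔt and Δx = v₀Δt + ½aΔt²; chain segment to segment.
0–1 s: v starts -8 cm/s; Δx = -8·1 + ½·-5·1² = -10.5 cm; v ends -13 cm/s.
1–4 s: v starts -13 cm/s; Δx = -13·3 + ½·12·3² = 15 cm; v ends 23 cm/s.
4–8 s: v starts 23 cm/s; Δx = 23·4 + ½·-1·4² = 84 cm; v ends 19 cm/s.
x(8) = -2 + Σ Δx = 86.5 cm.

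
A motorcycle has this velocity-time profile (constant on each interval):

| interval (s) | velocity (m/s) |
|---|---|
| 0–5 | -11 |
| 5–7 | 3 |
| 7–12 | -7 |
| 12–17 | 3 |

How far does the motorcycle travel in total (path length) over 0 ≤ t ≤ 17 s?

111 m

Total distance travelled is ∫|v| dt — sum the magnitudes of each area piece.
0–5 s: |-11| × 5 = 55 m
5–7 s: |3| × 2 = 6 m
7–12 s: |-7| × 5 = 35 m
12–17 s: |3| × 5 = 15 m
Total distance = 111 m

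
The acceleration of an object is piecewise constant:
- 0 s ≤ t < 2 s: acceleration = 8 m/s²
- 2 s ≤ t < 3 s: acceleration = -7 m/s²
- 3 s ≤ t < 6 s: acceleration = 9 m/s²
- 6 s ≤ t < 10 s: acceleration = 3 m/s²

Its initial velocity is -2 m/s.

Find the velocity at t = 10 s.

46 m/s

Δv equals the area under the a-t graph; then v = v₀ + Δv.
0–2 s: 8 × 2 = 16 m/s
2–3 s: -7 × 1 = -7 m/s
3–6 s: 9 × 3 = 27 m/s
6–10 s: 3 × 4 = 12 m/s
Δv = 48 m/s, so v(10) = -2 + (48) = 46 m/s.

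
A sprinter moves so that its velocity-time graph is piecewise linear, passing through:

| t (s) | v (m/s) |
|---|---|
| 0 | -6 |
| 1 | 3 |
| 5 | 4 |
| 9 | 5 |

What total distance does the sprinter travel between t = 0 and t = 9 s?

34.5 m

Distance (not displacement) is the total path length: add the absolute areas under v-t.
0–1 s: v = 0 at t = 2/3 s; triangle areas 2 + 0.5 = 2.5 m
1–5 s: |½(3 + 4)(4)| = 14 m
5–9 s: |½(4 + 5)(4)| = 18 m
Total distance = 34.5 m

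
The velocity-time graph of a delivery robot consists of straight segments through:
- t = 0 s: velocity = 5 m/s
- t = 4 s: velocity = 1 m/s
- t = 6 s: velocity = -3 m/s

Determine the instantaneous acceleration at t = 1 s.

-1 m/s²

Acceleration is the slope of the v-t graph on 0–4 s: (1 − 5)/(4 − 0) = -1 m/s².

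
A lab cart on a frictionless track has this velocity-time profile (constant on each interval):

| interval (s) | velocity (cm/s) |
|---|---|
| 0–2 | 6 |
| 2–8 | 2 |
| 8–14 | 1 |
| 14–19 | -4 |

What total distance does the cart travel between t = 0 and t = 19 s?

50 cm

Total distance travelled is ∫|v| dt — sum the magnitudes of each area piece.
0–2 s: |6| × 2 = 12 cm
2–8 s: |2| × 6 = 12 cm
8–14 s: |1| × 6 = 6 cm
14–19 s: |-4| × 5 = 20 cm
Total distance = 50 cm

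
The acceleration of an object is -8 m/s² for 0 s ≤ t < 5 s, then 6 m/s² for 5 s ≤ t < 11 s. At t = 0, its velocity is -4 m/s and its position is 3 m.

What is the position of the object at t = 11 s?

-273 m

On each constant-a segment, Δv = aΔt and Δx = v₀Δt + ½aΔt²; chain segment to segment.
0–5 s: v starts -4 m/s; Δx = -4·5 + ½·-8·5² = -120 m; v ends -44 m/s.
5–11 s: v starts -44 m/s; Δx = -44·6 + ½·6·6² = -156 m; v ends -8 m/s.
x(11) = 3 + Σ Δx = -273 m.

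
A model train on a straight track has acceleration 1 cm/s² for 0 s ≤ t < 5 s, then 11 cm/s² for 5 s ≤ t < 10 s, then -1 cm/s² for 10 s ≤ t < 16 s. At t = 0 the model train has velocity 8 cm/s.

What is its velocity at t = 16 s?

62 cm/s

Δv equals the area under the a-t graph; then v = v₀ + Δv.
0–5 s: 1 × 5 = 5 cm/s
5–10 s: 11 × 5 = 55 cm/s
10–16 s: -1 × 6 = -6 cm/s
Δv = 54 cm/s, so v(16) = 8 + (54) = 62 cm/s.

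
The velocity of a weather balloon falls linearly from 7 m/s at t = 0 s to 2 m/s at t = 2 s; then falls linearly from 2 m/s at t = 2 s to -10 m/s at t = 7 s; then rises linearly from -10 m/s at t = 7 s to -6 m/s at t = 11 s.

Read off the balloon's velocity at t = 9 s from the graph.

On 7–11 s the graph is linear from -10 to -6 m/s: v(9) = -10 + (-6 − -10)·(9 − 7)/(11 − 7) = -8 m/s.

-8 m/s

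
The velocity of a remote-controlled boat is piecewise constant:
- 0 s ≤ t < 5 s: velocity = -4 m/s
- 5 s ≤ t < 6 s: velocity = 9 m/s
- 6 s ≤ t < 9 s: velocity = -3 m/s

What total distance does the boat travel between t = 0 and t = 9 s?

Total distance travelled is ∫|v| dt — sum the magnitudes of each area piece.
0–5 s: |-4| × 5 = 20 m
5–6 s: |9| × 1 = 9 m
6–9 s: |-3| × 3 = 9 m
Total distance = 38 m

38 m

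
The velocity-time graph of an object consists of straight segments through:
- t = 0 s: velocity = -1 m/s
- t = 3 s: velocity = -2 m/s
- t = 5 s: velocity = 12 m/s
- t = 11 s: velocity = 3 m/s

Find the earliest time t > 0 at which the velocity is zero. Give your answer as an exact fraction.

v changes sign on 3–5 s (from -2 to 12); the graph is linear there, so v = 0 at t = 3 + (2)·(5 − 3)/(12 − -2) = 23/7 s.

t = 23/7 s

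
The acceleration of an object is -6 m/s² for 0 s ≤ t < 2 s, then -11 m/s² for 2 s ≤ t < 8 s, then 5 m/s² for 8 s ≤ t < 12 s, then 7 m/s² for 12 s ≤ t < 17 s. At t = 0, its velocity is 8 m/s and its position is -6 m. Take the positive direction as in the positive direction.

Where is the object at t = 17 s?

On each constant-a segment, Δv = aΔt and Δx = v₀Δt + ½aΔt²; chain segment to segment.
0–2 s: v starts 8 m/s; Δx = 8·2 + ½·-6·2² = 4 m; v ends -4 m/s.
2–8 s: v starts -4 m/s; Δx = -4·6 + ½·-11·6² = -222 m; v ends -70 m/s.
8–12 s: v starts -70 m/s; Δx = -70·4 + ½·5·4² = -240 m; v ends -50 m/s.
12–17 s: v starts -50 m/s; Δx = -50·5 + ½·7·5² = -162.5 m; v ends -15 m/s.
x(17) = -6 + Σ Δx = -626.5 m.

-626.5 m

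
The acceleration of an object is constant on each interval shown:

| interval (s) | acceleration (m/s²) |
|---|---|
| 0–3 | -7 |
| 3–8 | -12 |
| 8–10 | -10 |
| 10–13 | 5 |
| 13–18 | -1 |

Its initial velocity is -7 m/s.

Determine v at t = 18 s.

Δv equals the area under the a-t graph; then v = v₀ + Δv.
0–3 s: -7 × 3 = -21 m/s
3–8 s: -12 × 5 = -60 m/s
8–10 s: -10 × 2 = -20 m/s
10–13 s: 5 × 3 = 15 m/s
13–18 s: -1 × 5 = -5 m/s
Δv = -91 m/s, so v(18) = -7 + (-91) = -98 m/s.

-98 m/s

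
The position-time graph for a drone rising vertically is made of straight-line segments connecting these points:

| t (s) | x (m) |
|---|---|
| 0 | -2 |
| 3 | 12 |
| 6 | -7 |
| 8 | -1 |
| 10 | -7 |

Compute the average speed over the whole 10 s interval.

4.5 m/s

Average speed = (total path length)/(elapsed time); on a piecewise-linear x-t graph the path length is Σ|Δx|.
0–3 s: |Δx| = |12 − -2| = 14 m
3–6 s: |Δx| = |-7 − 12| = 19 m
6–8 s: |Δx| = |-1 − -7| = 6 m
8–10 s: |Δx| = |-7 − -1| = 6 m
Total path = 45 m; average speed = 45/10 = 4.5 m/s.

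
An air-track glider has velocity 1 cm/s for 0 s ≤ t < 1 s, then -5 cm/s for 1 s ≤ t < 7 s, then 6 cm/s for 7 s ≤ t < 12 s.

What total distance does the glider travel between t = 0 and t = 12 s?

61 cm

Total distance travelled is ∫|v| dt — sum the magnitudes of each area piece.
0–1 s: |1| × 1 = 1 cm
1–7 s: |-5| × 6 = 30 cm
7–12 s: |6| × 5 = 30 cm
Total distance = 61 cm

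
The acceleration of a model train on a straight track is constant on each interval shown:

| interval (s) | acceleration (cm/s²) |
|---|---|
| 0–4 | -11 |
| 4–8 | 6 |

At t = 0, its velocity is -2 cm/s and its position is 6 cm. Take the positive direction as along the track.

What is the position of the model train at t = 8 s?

On each constant-a segment, Δv = aΔt and Δx = v₀Δt + ½aΔt²; chain segment to segment.
0–4 s: v starts -2 cm/s; Δx = -2·4 + ½·-11·4² = -96 cm; v ends -46 cm/s.
4–8 s: v starts -46 cm/s; Δx = -46·4 + ½·6·4² = -136 cm; v ends -22 cm/s.
x(8) = 6 + Σ Δx = -226 cm.

-226 cm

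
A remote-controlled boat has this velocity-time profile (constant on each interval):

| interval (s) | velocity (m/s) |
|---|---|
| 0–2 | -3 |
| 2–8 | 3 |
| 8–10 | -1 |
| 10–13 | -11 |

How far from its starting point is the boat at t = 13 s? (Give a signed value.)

Displacement is the signed area under the v-t curve.
0–2 s: -3 × 2 = -6 m
2–8 s: 3 × 6 = 18 m
8–10 s: -1 × 2 = -2 m
10–13 s: -11 × 3 = -33 m
Net displacement = -23 m

-23 m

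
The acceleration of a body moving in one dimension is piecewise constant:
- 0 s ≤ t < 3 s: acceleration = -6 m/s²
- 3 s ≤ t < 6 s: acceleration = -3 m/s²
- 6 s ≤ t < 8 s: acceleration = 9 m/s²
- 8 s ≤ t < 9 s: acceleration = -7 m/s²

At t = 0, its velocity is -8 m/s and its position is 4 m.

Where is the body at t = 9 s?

On each constant-a segment, Δv = aΔt and Δx = v₀Δt + ½aΔt²; chain segment to segment.
0–3 s: v starts -8 m/s; Δx = -8·3 + ½·-6·3² = -51 m; v ends -26 m/s.
3–6 s: v starts -26 m/s; Δx = -26·3 + ½·-3·3² = -91.5 m; v ends -35 m/s.
6–8 s: v starts -35 m/s; Δx = -35·2 + ½·9·2² = -52 m; v ends -17 m/s.
8–9 s: v starts -17 m/s; Δx = -17·1 + ½·-7·1² = -20.5 m; v ends -24 m/s.
x(9) = 4 + Σ Δx = -211 m.

-211 m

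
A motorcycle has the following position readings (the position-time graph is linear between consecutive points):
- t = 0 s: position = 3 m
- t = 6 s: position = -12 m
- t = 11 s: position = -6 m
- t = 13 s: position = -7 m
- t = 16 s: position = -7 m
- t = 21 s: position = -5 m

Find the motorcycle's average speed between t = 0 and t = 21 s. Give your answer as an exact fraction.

Average speed = (total path length)/(elapsed time); on a piecewise-linear x-t graph the path length is Σ|Δx|.
0–6 s: |Δx| = |-12 − 3| = 15 m
6–11 s: |Δx| = |-6 − -12| = 6 m
11–13 s: |Δx| = |-7 − -6| = 1 m
13–16 s: |Δx| = |-7 − -7| = 0 m
16–21 s: |Δx| = |-5 − -7| = 2 m
Total path = 24 m; average speed = 24/21 = 8/7 m/s.

8/7 m/s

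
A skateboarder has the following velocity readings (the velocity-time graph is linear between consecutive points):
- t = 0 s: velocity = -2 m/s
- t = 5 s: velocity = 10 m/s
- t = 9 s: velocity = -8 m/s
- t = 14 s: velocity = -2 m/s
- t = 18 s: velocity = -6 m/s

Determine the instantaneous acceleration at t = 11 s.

Acceleration is the slope of the v-t graph on 9–14 s: (-2 − -8)/(14 − 9) = 1.2 m/s².

1.2 m/s²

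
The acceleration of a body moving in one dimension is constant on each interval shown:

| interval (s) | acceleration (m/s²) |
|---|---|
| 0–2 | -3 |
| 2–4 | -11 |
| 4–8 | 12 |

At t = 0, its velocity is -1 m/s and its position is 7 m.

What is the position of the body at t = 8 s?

On each constant-a segment, Δv = aΔt and Δx = v₀Δt + ½aΔt²; chain segment to segment.
0–2 s: v starts -1 m/s; Δx = -1·2 + ½·-3·2² = -8 m; v ends -7 m/s.
2–4 s: v starts -7 m/s; Δx = -7·2 + ½·-11·2² = -36 m; v ends -29 m/s.
4–8 s: v starts -29 m/s; Δx = -29·4 + ½·12·4² = -20 m; v ends 19 m/s.
x(8) = 7 + Σ Δx = -57 m.

-57 m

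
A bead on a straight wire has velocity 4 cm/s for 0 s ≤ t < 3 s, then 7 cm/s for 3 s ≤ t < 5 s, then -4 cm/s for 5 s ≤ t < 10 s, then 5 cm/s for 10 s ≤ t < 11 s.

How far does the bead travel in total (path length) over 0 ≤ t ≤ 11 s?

Distance (not displacement) is the total path length: add the absolute areas under v-t.
0–3 s: |4| × 3 = 12 cm
3–5 s: |7| × 2 = 14 cm
5–10 s: |-4| × 5 = 20 cm
10–11 s: |5| × 1 = 5 cm
Total distance = 51 cm

51 cm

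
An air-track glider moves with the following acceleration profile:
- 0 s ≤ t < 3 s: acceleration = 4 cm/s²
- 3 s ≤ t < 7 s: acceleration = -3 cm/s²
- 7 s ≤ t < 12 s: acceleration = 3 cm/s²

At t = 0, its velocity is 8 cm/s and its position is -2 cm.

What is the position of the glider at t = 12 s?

On each constant-a segment, Δv = aΔt and Δx = v₀Δt + ½aΔt²; chain segment to segment.
0–3 s: v starts 8 cm/s; Δx = 8·3 + ½·4·3² = 42 cm; v ends 20 cm/s.
3–7 s: v starts 20 cm/s; Δx = 20·4 + ½·-3·4² = 56 cm; v ends 8 cm/s.
7–12 s: v starts 8 cm/s; Δx = 8·5 + ½·3·5² = 77.5 cm; v ends 23 cm/s.
x(12) = -2 + Σ Δx = 173.5 cm.

173.5 cm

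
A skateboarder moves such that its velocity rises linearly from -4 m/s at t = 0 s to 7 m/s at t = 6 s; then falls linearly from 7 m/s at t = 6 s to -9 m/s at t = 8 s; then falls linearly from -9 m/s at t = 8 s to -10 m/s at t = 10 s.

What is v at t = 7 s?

On 6–8 s the graph is linear from 7 to -9 m/s: v(7) = 7 + (-9 − 7)·(7 − 6)/(8 − 6) = -1 m/s.

-1 m/s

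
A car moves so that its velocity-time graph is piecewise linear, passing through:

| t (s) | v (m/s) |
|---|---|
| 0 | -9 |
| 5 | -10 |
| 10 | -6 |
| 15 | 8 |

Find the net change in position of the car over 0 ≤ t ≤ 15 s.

Displacement is the signed area under the v-t curve.
0–5 s: ½(-9 + -10)(5) = -47.5 m
5–10 s: ½(-10 + -6)(5) = -40 m
10–15 s: ½(-6 + 8)(5) = 5 m
Net displacement = -82.5 m

-82.5 m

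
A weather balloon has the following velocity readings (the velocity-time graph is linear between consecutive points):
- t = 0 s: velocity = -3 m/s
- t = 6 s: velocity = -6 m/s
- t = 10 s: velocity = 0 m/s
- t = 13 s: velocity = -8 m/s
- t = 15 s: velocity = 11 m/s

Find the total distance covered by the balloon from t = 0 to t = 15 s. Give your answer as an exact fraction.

1154/19 m

Total distance travelled is ∫|v| dt — sum the magnitudes of each area piece.
0–6 s: |½(-3 + -6)(6)| = 27 m
6–10 s: |½(-6 + 0)(4)| = 12 m
10–13 s: |½(0 + -8)(3)| = 12 m
13–15 s: v = 0 at t = 263/19 s; triangle areas 64/19 + 121/19 = 185/19 m
Total distance = 1154/19 m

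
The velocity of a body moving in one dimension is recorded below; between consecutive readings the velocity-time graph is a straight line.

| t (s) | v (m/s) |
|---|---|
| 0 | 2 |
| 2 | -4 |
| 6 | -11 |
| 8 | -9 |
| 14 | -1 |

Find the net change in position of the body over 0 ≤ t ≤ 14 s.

-82 m

Net displacement equals the area under the velocity-time graph (areas below the axis count negative).
0–2 s: ½(2 + -4)(2) = -2 m
2–6 s: ½(-4 + -11)(4) = -30 m
6–8 s: ½(-11 + -9)(2) = -20 m
8–14 s: ½(-9 + -1)(6) = -30 m
Net displacement = -82 m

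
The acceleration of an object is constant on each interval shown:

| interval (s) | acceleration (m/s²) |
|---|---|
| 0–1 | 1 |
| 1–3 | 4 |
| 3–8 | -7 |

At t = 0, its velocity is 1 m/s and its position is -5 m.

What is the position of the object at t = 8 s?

-29 m

On each constant-a segment, Δv = aΔt and Δx = v₀Δt + ½aΔt²; chain segment to segment.
0–1 s: v starts 1 m/s; Δx = 1·1 + ½·1·1² = 1.5 m; v ends 2 m/s.
1–3 s: v starts 2 m/s; Δx = 2·2 + ½·4·2² = 12 m; v ends 10 m/s.
3–8 s: v starts 10 m/s; Δx = 10·5 + ½·-7·5² = -37.5 m; v ends -25 m/s.
x(8) = -5 + Σ Δx = -29 m.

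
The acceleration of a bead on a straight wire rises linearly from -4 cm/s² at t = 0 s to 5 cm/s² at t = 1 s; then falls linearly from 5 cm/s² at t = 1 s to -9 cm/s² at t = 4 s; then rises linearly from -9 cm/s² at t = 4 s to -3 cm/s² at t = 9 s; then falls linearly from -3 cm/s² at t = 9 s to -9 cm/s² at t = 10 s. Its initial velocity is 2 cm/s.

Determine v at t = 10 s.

Δv equals the area under the a-t graph; then v = v₀ + Δv.
0–1 s: ½(-4 + 5)(1) = 0.5 cm/s
1–4 s: ½(5 + -9)(3) = -6 cm/s
4–9 s: ½(-9 + -3)(5) = -30 cm/s
9–10 s: ½(-3 + -9)(1) = -6 cm/s
Δv = -41.5 cm/s, so v(10) = 2 + (-41.5) = -39.5 cm/s.

-39.5 cm/s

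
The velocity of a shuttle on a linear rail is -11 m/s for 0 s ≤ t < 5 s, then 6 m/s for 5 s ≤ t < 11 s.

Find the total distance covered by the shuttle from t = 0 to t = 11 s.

Distance (not displacement) is the total path length: add the absolute areas under v-t.
0–5 s: |-11| × 5 = 55 m
5–11 s: |6| × 6 = 36 m
Total distance = 91 m

91 m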